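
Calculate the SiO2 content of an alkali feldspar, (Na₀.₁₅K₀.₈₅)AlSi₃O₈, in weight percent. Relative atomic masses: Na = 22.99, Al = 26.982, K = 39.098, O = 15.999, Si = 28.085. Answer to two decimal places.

65.33 wt%

Molar mass of (Na₀.₁₅K₀.₈₅)AlSi₃O₈ = 0.15·22.99 + 0.85·39.098 + 1·26.982 + 3·28.085 + 8·15.999 = 275.911 g/mol.
Each formula unit contains 3 Si, equivalent to 3/1 = 3.0000 mol SiO2.
M(SiO2) = 1×28.085 + 2×15.999 = 60.083 g/mol.
Mass of SiO2 per formula unit = 3.0000 × 60.083 = 180.249 g.
SiO2 wt% = 180.249 / 275.911 × 100 = 65.33%.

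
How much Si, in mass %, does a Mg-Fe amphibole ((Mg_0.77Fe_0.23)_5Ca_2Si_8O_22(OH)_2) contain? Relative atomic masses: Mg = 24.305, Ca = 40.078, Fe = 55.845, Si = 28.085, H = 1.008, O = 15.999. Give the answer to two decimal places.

26.48 mass %

Formula mass = 3.85×24.305 + 1.15×55.845 + 2×40.078 + 8×28.085 + 24×15.999 + 2×1.008 = 848.624 g/mol, of which 224.680 g is Si.
So Si makes up 224.680/848.624 = 0.2648 of the mass, i.e. 26.48%.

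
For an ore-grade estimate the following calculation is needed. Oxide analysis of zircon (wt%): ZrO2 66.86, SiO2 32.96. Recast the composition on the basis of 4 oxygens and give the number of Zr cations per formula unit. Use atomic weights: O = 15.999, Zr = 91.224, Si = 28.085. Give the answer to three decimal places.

0.995 Zr apfu

66.86 wt% ZrO2 ÷ 123.222 g/mol = 0.54260 mol, giving 0.54260 Zr and 1.08520 O.
32.96 wt% SiO2 ÷ 60.083 g/mol = 0.54857 mol, giving 0.54857 Si and 1.09714 O.
Oxygen sums to 2.18234; scaling by 4/2.18234 = 1.83289 puts the formula on 4 O.
Zr: 0.54260 × 1.83289 = 0.995 atoms per formula unit.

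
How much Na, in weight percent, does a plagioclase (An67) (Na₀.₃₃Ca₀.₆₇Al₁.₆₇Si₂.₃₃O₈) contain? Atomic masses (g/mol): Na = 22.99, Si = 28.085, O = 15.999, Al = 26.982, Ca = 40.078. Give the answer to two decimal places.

2.78 weight percent

M(Na₀.₃₃Ca₀.₆₇Al₁.₆₇Si₂.₃₃O₈) = 272.929 g/mol.
Na contributes 0.33 × 22.99 = 7.587 g per mole.
7.587/272.929 = 0.0278 → 2.78%.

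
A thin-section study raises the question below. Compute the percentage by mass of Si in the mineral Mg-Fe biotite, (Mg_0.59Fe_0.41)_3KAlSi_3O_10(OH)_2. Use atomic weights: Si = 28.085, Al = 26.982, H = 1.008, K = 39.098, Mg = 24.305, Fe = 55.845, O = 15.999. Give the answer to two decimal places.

18.48 wt%

M((Mg_0.59Fe_0.41)_3KAlSi_3O_10(OH)_2) = 456.048 g/mol.
Si contributes 3 × 28.085 = 84.255 g per mole.
84.255/456.048 = 0.1848 → 18.48%.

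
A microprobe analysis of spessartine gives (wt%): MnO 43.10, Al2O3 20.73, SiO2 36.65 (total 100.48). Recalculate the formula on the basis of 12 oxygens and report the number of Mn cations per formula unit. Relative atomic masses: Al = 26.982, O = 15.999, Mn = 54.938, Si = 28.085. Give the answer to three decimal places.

2.991 Mn apfu

MnO (M=70.937): mol = 0.60758; Mn = 0.60758, O = 0.60758.
Al2O3 (M=101.961): mol = 0.20331; Al = 0.40662, O = 0.60993.
SiO2 (M=60.083): mol = 0.60999; Si = 0.60999, O = 1.21998.
ΣO = 2.43749; factor = 12/ΣO = 4.92310.
Mn apfu = 0.60758 × 4.92310 = 2.991.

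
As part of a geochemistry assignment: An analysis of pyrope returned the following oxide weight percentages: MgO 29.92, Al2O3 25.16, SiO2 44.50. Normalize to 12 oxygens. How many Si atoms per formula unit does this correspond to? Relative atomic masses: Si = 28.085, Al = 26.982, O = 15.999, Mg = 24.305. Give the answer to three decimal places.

MgO: 29.92/40.304 = 0.74236 mol → 0.74236 mol Mg, 0.74236 mol O.
Al2O3: 25.16/101.961 = 0.24676 mol → 0.49352 mol Al, 0.74028 mol O.
SiO2: 44.50/60.083 = 0.74064 mol → 0.74064 mol Si, 1.48128 mol O.
Total oxygen = 2.96392 mol. Normalization factor = 12/2.96392 = 4.04869.
Si per 12 O = 0.74064 × 4.04869 = 2.999.

2.999 Si apfu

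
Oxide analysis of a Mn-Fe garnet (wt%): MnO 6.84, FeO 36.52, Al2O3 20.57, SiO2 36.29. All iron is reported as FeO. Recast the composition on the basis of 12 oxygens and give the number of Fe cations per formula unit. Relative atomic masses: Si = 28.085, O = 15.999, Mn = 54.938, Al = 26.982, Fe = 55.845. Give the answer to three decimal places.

MnO (M=70.937): mol = 0.09642; Mn = 0.09642, O = 0.09642.
FeO (M=71.844): mol = 0.50832; Fe = 0.50832, O = 0.50832.
Al2O3 (M=101.961): mol = 0.20174; Al = 0.40348, O = 0.60522.
SiO2 (M=60.083): mol = 0.60400; Si = 0.60400, O = 1.20800.
ΣO = 2.41796; factor = 12/ΣO = 4.96286.
Fe apfu = 0.50832 × 4.96286 = 2.523.

2.523 Fe apfu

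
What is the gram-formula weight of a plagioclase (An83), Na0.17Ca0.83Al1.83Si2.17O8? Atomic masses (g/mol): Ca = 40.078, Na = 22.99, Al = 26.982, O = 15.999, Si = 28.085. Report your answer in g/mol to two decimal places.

275.49 g/mol

The formula mass is the sum 0.17*22.99 + 0.83*40.078 + 1.83*26.982 + 2.17*28.085 + 8*15.999.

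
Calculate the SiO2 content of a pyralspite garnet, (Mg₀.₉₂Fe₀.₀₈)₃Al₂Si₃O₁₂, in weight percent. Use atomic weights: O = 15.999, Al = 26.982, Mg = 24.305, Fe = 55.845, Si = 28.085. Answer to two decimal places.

Formula mass = 410.692 g/mol.
3 Si → 3.0000 mol SiO2 per formula unit; M(SiO2) = 60.083, so SiO2 mass = 180.249 g.
180.249/410.692 × 100 = 43.89 wt%.

43.89 wt%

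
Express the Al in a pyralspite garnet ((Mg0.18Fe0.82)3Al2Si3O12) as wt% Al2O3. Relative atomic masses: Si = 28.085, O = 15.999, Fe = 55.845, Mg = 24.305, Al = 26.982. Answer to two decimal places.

21.21 wt%

Formula mass = 480.710 g/mol.
2 Al → 1.0000 mol Al2O3 per formula unit; M(Al2O3) = 101.961, so Al2O3 mass = 101.961 g.
101.961/480.710 × 100 = 21.21 wt%.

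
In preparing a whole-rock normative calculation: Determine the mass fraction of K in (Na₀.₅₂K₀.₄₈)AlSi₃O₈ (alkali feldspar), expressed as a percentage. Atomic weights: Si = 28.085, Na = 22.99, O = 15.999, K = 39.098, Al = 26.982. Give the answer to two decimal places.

6.95 weight percent

Molar mass of (Na₀.₅₂K₀.₄₈)AlSi₃O₈: 0.52×22.99 + 0.48×39.098 + 1×26.982 + 3×28.085 + 8×15.999 = 269.951 g/mol.
Mass of K per formula unit: 0.48 × 39.098 = 18.767 g.
Weight fraction K = 18.767 / 269.951 = 0.0695.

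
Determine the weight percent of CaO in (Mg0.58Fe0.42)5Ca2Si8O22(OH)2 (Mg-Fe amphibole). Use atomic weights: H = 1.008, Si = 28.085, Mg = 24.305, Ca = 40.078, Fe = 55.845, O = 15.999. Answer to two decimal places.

12.77 wt%

Formula mass = 878.587 g/mol.
2 Ca → 2.0000 mol CaO per formula unit; M(CaO) = 56.077, so CaO mass = 112.154 g.
112.154/878.587 × 100 = 12.77 wt%.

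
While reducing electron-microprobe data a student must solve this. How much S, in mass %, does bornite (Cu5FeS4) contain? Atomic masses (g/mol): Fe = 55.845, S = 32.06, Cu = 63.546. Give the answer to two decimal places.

M(Cu5FeS4) = 501.815 g/mol.
S contributes 4 × 32.06 = 128.240 g per mole.
128.240/501.815 = 0.2556 → 25.56%.

25.56 mass %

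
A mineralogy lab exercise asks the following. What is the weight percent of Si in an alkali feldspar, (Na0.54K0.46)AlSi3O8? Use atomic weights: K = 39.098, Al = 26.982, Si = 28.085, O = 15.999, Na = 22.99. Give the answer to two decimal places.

M((Na0.54K0.46)AlSi3O8) = 269.629 g/mol.
Si contributes 3 × 28.085 = 84.255 g per mole.
84.255/269.629 = 0.3125 → 31.25%.

31.25 weight percent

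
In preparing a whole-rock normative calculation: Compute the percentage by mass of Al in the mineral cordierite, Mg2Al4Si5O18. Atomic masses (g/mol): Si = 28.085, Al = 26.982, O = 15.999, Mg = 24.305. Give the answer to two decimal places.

Formula mass = 2×24.305 + 4×26.982 + 5×28.085 + 18×15.999 = 584.945 g/mol, of which 107.928 g is Al.
So Al makes up 107.928/584.945 = 0.1845 of the mass, i.e. 18.45%.

18.45 weight percent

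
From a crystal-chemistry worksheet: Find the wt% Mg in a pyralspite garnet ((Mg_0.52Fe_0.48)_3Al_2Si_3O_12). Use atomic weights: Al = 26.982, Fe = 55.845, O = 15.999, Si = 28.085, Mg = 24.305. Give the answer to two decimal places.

Formula mass = 1.56·24.305 + 1.44·55.845 + 2·26.982 + 3·28.085 + 12·15.999 = 448.540 g/mol, of which 37.916 g is Mg.
So Mg makes up 37.916/448.540 = 0.0845 of the mass, i.e. 8.45%.

8.45 mass %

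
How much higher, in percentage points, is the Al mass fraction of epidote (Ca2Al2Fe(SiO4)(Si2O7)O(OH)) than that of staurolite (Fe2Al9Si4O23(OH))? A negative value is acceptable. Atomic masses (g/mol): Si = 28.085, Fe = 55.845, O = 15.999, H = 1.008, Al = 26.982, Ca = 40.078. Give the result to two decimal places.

First mineral: 53.964 g Al in 483.215 g formula = 11.17 wt% Al.
Second mineral: 242.838 g Al in 851.852 g formula = 28.51 wt% Al.
11.17% − 28.51% gives a difference of -17.34 percentage points.

-17.34 percentage points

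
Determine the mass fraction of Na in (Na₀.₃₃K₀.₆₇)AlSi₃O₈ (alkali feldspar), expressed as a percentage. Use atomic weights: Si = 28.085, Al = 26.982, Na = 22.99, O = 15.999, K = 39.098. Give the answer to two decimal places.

2.78 mass %

M((Na₀.₃₃K₀.₆₇)AlSi₃O₈) = 273.011 g/mol.
Na contributes 0.33 × 22.99 = 7.587 g per mole.
7.587/273.011 = 0.0278 → 2.78%.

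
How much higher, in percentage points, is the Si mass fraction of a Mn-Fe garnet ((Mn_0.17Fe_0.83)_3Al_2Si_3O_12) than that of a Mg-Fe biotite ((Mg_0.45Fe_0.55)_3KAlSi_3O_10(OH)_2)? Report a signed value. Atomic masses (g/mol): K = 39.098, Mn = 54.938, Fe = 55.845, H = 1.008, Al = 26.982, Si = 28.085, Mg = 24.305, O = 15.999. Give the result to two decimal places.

First mineral: 84.255 g Si in 497.279 g formula = 16.94 wt% Si.
Second mineral: 84.255 g Si in 469.295 g formula = 17.95 wt% Si.
16.94% − 17.95% gives a difference of -1.01 percentage points.

-1.01 percentage points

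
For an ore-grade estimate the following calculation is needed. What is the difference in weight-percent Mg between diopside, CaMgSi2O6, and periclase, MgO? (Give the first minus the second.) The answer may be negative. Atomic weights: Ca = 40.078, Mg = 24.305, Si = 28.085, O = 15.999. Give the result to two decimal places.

First mineral: 24.305 g Mg in 216.547 g formula = 11.22 wt% Mg.
Second mineral: 24.305 g Mg in 40.304 g formula = 60.30 wt% Mg.
11.22% − 60.30% gives a difference of -49.08 percentage points.

-49.08 percentage points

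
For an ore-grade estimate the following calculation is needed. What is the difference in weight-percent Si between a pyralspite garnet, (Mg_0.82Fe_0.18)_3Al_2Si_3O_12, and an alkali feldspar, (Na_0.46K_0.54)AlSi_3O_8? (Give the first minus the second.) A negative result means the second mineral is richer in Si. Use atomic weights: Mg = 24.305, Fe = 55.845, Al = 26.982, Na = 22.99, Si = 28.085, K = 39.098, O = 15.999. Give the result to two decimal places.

Si in (Mg_0.82Fe_0.18)_3Al_2Si_3O_12: molar mass 420.154 g/mol; 3×28.085 = 84.255 g → 20.05 wt%.
Si in (Na_0.46K_0.54)AlSi_3O_8: molar mass 270.917 g/mol; 3×28.085 = 84.255 g → 31.10 wt%.
Difference = 20.05 − 31.10 = -11.05 percentage points.

-11.05 percentage points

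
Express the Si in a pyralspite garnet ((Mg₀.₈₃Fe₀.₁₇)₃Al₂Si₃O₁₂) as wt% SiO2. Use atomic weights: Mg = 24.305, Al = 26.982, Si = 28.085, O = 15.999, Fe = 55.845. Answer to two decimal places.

M((Mg₀.₈₃Fe₀.₁₇)₃Al₂Si₃O₁₂) = 419.207 g/mol; M(SiO2) = 60.083 g/mol.
Moles SiO2 per formula unit = 3 Si ÷ 1 = 3.0000.
SiO2 fraction = (3.0000 × 60.083) / 419.207 = 180.249/419.207 = 0.4300.

43.00 wt%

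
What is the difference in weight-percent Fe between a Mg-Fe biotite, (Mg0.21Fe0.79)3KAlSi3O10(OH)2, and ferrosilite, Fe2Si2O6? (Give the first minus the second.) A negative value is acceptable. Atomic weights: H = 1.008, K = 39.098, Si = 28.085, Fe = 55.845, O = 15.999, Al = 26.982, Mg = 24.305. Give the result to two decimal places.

-15.43 percentage points

First mineral: 132.353 g Fe in 492.004 g formula = 26.90 wt% Fe.
Second mineral: 111.690 g Fe in 263.854 g formula = 42.33 wt% Fe.
26.90% − 42.33% gives a difference of -15.43 percentage points.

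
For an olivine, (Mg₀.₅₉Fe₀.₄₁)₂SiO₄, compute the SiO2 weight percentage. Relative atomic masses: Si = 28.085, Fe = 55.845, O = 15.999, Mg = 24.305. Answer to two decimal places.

M((Mg₀.₅₉Fe₀.₄₁)₂SiO₄) = 166.554 g/mol; M(SiO2) = 60.083 g/mol.
Moles SiO2 per formula unit = 1 Si ÷ 1 = 1.0000.
SiO2 fraction = (1.0000 × 60.083) / 166.554 = 60.083/166.554 = 0.3607.

36.07 wt%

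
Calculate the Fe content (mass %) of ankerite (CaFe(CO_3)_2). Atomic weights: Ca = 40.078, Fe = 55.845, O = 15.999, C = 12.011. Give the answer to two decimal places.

M(CaFe(CO_3)_2) = 215.939 g/mol.
Fe contributes 1 × 55.845 = 55.845 g per mole.
55.845/215.939 = 0.2586 → 25.86%.

25.86 mass %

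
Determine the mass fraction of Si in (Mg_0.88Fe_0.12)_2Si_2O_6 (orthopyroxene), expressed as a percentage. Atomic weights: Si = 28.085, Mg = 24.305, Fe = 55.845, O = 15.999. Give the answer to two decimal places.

26.96 mass %

M((Mg_0.88Fe_0.12)_2Si_2O_6) = 208.344 g/mol.
Si contributes 2 × 28.085 = 56.170 g per mole.
56.170/208.344 = 0.2696 → 26.96%.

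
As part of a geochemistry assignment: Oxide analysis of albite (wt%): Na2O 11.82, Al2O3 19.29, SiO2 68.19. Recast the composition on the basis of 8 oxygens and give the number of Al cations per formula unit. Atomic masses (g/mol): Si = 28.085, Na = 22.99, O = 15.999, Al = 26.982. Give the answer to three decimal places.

1.000 Al apfu

Na2O (M=61.979): mol = 0.19071; Na = 0.38142, O = 0.19071.
Al2O3 (M=101.961): mol = 0.18919; Al = 0.37838, O = 0.56757.
SiO2 (M=60.083): mol = 1.13493; Si = 1.13493, O = 2.26986.
ΣO = 3.02814; factor = 8/ΣO = 2.64189.
Al apfu = 0.37838 × 2.64189 = 1.000.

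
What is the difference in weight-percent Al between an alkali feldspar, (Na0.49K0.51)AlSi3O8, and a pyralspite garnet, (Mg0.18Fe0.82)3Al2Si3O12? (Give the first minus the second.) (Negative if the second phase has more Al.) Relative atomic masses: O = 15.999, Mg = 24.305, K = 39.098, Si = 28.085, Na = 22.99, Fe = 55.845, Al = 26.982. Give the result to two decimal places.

Al in (Na0.49K0.51)AlSi3O8: molar mass 270.434 g/mol; 1×26.982 = 26.982 g → 9.98 wt%.
Al in (Mg0.18Fe0.82)3Al2Si3O12: molar mass 480.710 g/mol; 2×26.982 = 53.964 g → 11.23 wt%.
Difference = 9.98 − 11.23 = -1.25 percentage points.

-1.25 percentage points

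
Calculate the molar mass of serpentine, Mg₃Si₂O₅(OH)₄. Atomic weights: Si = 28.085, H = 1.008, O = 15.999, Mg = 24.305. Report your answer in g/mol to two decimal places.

M = 3·24.305 + 2·28.085 + 9·15.999 + 4·1.008

277.11 g/mol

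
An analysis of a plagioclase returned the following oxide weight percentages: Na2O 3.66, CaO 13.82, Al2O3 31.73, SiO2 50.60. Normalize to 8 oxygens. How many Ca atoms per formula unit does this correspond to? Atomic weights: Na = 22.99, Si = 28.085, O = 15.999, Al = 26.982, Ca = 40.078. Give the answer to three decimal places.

0.674 Ca apfu

3.66 wt% Na2O ÷ 61.979 g/mol = 0.05905 mol, giving 0.11810 Na and 0.05905 O.
13.82 wt% CaO ÷ 56.077 g/mol = 0.24645 mol, giving 0.24645 Ca and 0.24645 O.
31.73 wt% Al2O3 ÷ 101.961 g/mol = 0.31120 mol, giving 0.62240 Al and 0.93360 O.
50.60 wt% SiO2 ÷ 60.083 g/mol = 0.84217 mol, giving 0.84217 Si and 1.68434 O.
Oxygen sums to 2.92344; scaling by 8/2.92344 = 2.73650 puts the formula on 8 O.
Ca: 0.24645 × 2.73650 = 0.674 atoms per formula unit.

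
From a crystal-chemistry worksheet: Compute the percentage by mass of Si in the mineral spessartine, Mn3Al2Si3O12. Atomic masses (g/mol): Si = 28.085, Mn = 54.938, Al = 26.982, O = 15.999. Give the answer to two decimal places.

Molar mass of Mn3Al2Si3O12: 3*54.938 + 2*26.982 + 3*28.085 + 12*15.999 = 495.021 g/mol.
Mass of Si per formula unit: 3 × 28.085 = 84.255 g.
Weight fraction Si = 84.255 / 495.021 = 0.1702.

17.02 weight percent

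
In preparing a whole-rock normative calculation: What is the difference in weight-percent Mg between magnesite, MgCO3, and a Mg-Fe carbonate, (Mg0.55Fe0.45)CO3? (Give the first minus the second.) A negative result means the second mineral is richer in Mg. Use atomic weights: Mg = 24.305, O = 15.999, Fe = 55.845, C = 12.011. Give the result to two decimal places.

First mineral: 24.305 g Mg in 84.313 g formula = 28.83 wt% Mg.
Second mineral: 13.368 g Mg in 98.506 g formula = 13.57 wt% Mg.
28.83% − 13.57% gives a difference of 15.26 percentage points.

15.26 percentage points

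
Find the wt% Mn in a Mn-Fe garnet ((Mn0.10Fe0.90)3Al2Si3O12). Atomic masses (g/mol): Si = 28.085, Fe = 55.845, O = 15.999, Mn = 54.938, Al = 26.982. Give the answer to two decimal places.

3.31 wt%

M((Mn0.10Fe0.90)3Al2Si3O12) = 497.470 g/mol.
Mn contributes 0.30 × 54.938 = 16.481 g per mole.
16.481/497.470 = 0.0331 → 3.31%.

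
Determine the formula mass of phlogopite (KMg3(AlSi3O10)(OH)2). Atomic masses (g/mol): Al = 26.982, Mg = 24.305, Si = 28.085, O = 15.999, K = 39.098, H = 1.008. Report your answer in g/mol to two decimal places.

417.25 g/mol

K: 1 × 39.098 = 39.0980
Mg: 3 × 24.305 = 72.9150
Al: 1 × 26.982 = 26.9820
Si: 3 × 28.085 = 84.2550
O: 12 × 15.999 = 191.9880
H: 2 × 1.008 = 2.0160
Summing the contributions gives the formula mass.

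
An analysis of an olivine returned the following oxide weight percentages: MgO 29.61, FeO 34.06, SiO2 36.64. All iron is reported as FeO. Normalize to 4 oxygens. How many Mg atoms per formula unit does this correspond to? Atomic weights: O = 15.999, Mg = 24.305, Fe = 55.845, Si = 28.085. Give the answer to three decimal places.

1.210 Mg apfu

MgO (M=40.304): mol = 0.73467; Mg = 0.73467, O = 0.73467.
FeO (M=71.844): mol = 0.47408; Fe = 0.47408, O = 0.47408.
SiO2 (M=60.083): mol = 0.60982; Si = 0.60982, O = 1.21964.
ΣO = 2.42839; factor = 4/ΣO = 1.64718.
Mg apfu = 0.73467 × 1.64718 = 1.210.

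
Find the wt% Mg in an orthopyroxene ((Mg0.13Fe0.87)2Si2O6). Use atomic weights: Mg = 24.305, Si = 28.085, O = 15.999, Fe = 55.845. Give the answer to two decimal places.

2.47 mass %

Molar mass of (Mg0.13Fe0.87)2Si2O6: 0.26·24.305 + 1.74·55.845 + 2·28.085 + 6·15.999 = 255.654 g/mol.
Mass of Mg per formula unit: 0.26 × 24.305 = 6.319 g.
Weight fraction Mg = 6.319 / 255.654 = 0.0247.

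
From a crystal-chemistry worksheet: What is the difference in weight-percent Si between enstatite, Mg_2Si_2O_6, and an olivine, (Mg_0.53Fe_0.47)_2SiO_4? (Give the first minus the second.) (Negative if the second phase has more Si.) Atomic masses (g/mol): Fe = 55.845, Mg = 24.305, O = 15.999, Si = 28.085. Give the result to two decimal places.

11.49 percentage points

First mineral: 56.170 g Si in 200.774 g formula = 27.98 wt% Si.
Second mineral: 28.085 g Si in 170.339 g formula = 16.49 wt% Si.
27.98% − 16.49% gives a difference of 11.49 percentage points.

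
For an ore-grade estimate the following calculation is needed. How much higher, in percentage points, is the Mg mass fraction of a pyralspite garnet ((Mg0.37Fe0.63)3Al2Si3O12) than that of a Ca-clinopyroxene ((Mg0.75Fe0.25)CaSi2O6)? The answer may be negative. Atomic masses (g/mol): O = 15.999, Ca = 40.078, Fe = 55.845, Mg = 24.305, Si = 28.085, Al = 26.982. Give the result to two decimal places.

-2.29 percentage points

Mg in (Mg0.37Fe0.63)3Al2Si3O12: molar mass 462.733 g/mol; 1.11×24.305 = 26.979 g → 5.83 wt%.
Mg in (Mg0.75Fe0.25)CaSi2O6: molar mass 224.432 g/mol; 0.75×24.305 = 18.229 g → 8.12 wt%.
Difference = 5.83 − 8.12 = -2.29 percentage points.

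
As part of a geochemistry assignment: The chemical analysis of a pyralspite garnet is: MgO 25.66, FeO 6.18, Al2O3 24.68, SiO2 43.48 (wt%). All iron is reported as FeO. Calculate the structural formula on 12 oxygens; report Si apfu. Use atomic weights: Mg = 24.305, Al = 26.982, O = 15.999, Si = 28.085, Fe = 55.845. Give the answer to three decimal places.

25.66 wt% MgO ÷ 40.304 g/mol = 0.63666 mol, giving 0.63666 Mg and 0.63666 O.
6.18 wt% FeO ÷ 71.844 g/mol = 0.08602 mol, giving 0.08602 Fe and 0.08602 O.
24.68 wt% Al2O3 ÷ 101.961 g/mol = 0.24205 mol, giving 0.48410 Al and 0.72615 O.
43.48 wt% SiO2 ÷ 60.083 g/mol = 0.72367 mol, giving 0.72367 Si and 1.44734 O.
Oxygen sums to 2.89617; scaling by 12/2.89617 = 4.14340 puts the formula on 12 O.
Si: 0.72367 × 4.14340 = 2.998 atoms per formula unit.

2.998 Si apfu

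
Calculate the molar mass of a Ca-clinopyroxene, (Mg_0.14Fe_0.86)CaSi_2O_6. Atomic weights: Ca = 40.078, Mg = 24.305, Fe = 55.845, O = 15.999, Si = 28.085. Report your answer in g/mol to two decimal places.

Mg: 0.14 × 24.305 = 3.4027
Fe: 0.86 × 55.845 = 48.0267
Ca: 1 × 40.078 = 40.0780
Si: 2 × 28.085 = 56.1700
O: 6 × 15.999 = 95.9940
Summing the contributions gives the formula mass.

243.67 g/mol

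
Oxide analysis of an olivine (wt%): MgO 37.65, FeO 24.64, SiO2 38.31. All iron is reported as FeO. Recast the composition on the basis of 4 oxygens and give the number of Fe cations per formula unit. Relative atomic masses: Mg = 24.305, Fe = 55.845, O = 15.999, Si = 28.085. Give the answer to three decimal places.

MgO (M=40.304): mol = 0.93415; Mg = 0.93415, O = 0.93415.
FeO (M=71.844): mol = 0.34297; Fe = 0.34297, O = 0.34297.
SiO2 (M=60.083): mol = 0.63762; Si = 0.63762, O = 1.27524.
ΣO = 2.55236; factor = 4/ΣO = 1.56718.
Fe apfu = 0.34297 × 1.56718 = 0.537.

0.537 Fe apfu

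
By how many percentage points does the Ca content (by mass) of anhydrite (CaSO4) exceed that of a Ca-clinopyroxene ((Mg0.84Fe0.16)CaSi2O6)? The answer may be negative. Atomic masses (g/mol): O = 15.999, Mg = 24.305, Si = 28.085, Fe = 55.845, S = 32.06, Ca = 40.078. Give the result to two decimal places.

11.35 percentage points

Ca in CaSO4: molar mass 136.134 g/mol; 1×40.078 = 40.078 g → 29.44 wt%.
Ca in (Mg0.84Fe0.16)CaSi2O6: molar mass 221.593 g/mol; 1×40.078 = 40.078 g → 18.09 wt%.
Difference = 29.44 − 18.09 = 11.35 percentage points.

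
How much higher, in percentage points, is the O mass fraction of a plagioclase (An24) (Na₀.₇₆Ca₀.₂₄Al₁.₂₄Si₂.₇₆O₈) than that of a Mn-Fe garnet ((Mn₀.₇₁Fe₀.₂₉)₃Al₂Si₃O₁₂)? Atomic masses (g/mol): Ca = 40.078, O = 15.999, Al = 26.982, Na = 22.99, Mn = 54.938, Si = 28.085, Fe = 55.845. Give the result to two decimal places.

M(Na₀.₇₆Ca₀.₂₄Al₁.₂₄Si₂.₇₆O₈) = 266.055 g/mol, so wt% O = 127.992/266.055 × 100 = 48.11%.
M((Mn₀.₇₁Fe₀.₂₉)₃Al₂Si₃O₁₂) = 495.810 g/mol, so wt% O = 191.988/495.810 × 100 = 38.72%.
48.11 − 38.72 = 9.39 pp.

9.39 percentage points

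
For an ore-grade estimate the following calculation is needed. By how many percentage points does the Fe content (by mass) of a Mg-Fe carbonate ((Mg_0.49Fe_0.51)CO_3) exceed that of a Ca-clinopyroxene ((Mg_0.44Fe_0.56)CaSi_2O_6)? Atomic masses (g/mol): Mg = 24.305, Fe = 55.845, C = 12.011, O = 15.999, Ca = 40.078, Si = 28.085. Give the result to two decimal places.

15.02 percentage points

Fe in (Mg_0.49Fe_0.51)CO_3: molar mass 100.398 g/mol; 0.51×55.845 = 28.481 g → 28.37 wt%.
Fe in (Mg_0.44Fe_0.56)CaSi_2O_6: molar mass 234.209 g/mol; 0.56×55.845 = 31.273 g → 13.35 wt%.
Difference = 28.37 − 13.35 = 15.02 percentage points.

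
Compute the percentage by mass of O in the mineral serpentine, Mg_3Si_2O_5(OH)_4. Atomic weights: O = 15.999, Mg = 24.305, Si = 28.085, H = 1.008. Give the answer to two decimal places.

51.96 mass %

M(Mg_3Si_2O_5(OH)_4) = 277.108 g/mol.
O contributes 9 × 15.999 = 143.991 g per mole.
143.991/277.108 = 0.5196 → 51.96%.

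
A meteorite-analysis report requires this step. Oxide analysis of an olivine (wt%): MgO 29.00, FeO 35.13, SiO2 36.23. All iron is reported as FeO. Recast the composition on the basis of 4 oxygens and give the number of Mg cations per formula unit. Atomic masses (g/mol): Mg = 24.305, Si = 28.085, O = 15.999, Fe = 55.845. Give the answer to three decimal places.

1.192 Mg apfu

MgO (M=40.304): mol = 0.71953; Mg = 0.71953, O = 0.71953.
FeO (M=71.844): mol = 0.48898; Fe = 0.48898, O = 0.48898.
SiO2 (M=60.083): mol = 0.60300; Si = 0.60300, O = 1.20600.
ΣO = 2.41451; factor = 4/ΣO = 1.65665.
Mg apfu = 0.71953 × 1.65665 = 1.192.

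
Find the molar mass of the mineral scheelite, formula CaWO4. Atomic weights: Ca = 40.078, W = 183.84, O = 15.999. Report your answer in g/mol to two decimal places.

The formula mass is the sum 1*40.078 + 1*183.84 + 4*15.999.

287.91 g/mol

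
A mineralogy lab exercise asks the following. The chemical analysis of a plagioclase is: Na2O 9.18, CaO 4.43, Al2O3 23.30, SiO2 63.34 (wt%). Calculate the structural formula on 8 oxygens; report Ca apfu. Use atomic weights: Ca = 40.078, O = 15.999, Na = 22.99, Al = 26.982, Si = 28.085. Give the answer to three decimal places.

0.209 Ca apfu

Na2O (M=61.979): mol = 0.14811; Na = 0.29622, O = 0.14811.
CaO (M=56.077): mol = 0.07900; Ca = 0.07900, O = 0.07900.
Al2O3 (M=101.961): mol = 0.22852; Al = 0.45704, O = 0.68556.
SiO2 (M=60.083): mol = 1.05421; Si = 1.05421, O = 2.10842.
ΣO = 3.02109; factor = 8/ΣO = 2.64805.
Ca apfu = 0.07900 × 2.64805 = 0.209.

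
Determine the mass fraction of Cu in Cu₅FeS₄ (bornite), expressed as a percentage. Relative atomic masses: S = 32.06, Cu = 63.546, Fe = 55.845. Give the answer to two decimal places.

63.32 mass %

Molar mass of Cu₅FeS₄: 5·63.546 + 1·55.845 + 4·32.06 = 501.815 g/mol.
Mass of Cu per formula unit: 5 × 63.546 = 317.730 g.
Weight fraction Cu = 317.730 / 501.815 = 0.6332.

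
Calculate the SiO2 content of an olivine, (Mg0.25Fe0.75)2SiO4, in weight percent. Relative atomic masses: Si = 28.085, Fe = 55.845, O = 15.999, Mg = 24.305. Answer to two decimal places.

31.96 wt%

Formula mass = 188.001 g/mol.
1 Si → 1.0000 mol SiO2 per formula unit; M(SiO2) = 60.083, so SiO2 mass = 60.083 g.
60.083/188.001 × 100 = 31.96 wt%.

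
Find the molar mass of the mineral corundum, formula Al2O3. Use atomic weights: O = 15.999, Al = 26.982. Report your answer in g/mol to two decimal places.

101.96 g/mol

Al: 2 × 26.982 = 53.9640
O: 3 × 15.999 = 47.9970
Summing the contributions gives the formula mass.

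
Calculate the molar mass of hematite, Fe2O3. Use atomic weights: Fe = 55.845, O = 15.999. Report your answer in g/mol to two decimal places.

159.69 g/mol

M = 2·55.845 + 3·15.999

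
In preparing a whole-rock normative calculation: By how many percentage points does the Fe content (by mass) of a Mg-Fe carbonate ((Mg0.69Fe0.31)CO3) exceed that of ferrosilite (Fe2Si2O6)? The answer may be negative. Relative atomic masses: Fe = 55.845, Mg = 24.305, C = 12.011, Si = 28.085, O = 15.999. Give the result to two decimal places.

Fe in (Mg0.69Fe0.31)CO3: molar mass 94.090 g/mol; 0.31×55.845 = 17.312 g → 18.40 wt%.
Fe in Fe2Si2O6: molar mass 263.854 g/mol; 2×55.845 = 111.690 g → 42.33 wt%.
Difference = 18.40 − 42.33 = -23.93 percentage points.

-23.93 percentage points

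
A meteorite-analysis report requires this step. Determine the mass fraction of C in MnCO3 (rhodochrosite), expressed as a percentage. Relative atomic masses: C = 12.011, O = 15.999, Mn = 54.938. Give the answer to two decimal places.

10.45 wt%

Molar mass of MnCO3: 1×54.938 + 1×12.011 + 3×15.999 = 114.946 g/mol.
Mass of C per formula unit: 1 × 12.011 = 12.011 g.
Weight fraction C = 12.011 / 114.946 = 0.1045.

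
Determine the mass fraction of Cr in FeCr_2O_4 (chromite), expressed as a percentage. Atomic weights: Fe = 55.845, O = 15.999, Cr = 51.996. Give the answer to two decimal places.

46.46 mass %

Formula mass = 1·55.845 + 2·51.996 + 4·15.999 = 223.833 g/mol, of which 103.992 g is Cr.
So Cr makes up 103.992/223.833 = 0.4646 of the mass, i.e. 46.46%.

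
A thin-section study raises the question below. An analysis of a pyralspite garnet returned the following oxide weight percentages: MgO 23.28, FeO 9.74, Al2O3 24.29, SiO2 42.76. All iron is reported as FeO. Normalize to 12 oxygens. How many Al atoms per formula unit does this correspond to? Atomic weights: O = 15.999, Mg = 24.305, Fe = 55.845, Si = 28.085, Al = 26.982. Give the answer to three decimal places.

2.005 Al apfu

MgO: 23.28/40.304 = 0.57761 mol → 0.57761 mol Mg, 0.57761 mol O.
FeO: 9.74/71.844 = 0.13557 mol → 0.13557 mol Fe, 0.13557 mol O.
Al2O3: 24.29/101.961 = 0.23823 mol → 0.47646 mol Al, 0.71469 mol O.
SiO2: 42.76/60.083 = 0.71168 mol → 0.71168 mol Si, 1.42336 mol O.
Total oxygen = 2.85123 mol. Normalization factor = 12/2.85123 = 4.20871.
Al per 12 O = 0.47646 × 4.20871 = 2.005.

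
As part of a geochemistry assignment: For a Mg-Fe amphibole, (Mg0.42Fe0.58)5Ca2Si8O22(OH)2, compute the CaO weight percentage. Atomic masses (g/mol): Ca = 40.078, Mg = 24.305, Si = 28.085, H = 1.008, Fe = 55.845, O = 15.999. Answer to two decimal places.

Formula mass = 903.819 g/mol.
2 Ca → 2.0000 mol CaO per formula unit; M(CaO) = 56.077, so CaO mass = 112.154 g.
112.154/903.819 × 100 = 12.41 wt%.

12.41 wt%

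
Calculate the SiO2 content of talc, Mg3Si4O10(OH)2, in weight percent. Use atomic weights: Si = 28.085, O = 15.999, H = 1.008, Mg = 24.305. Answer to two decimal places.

M(Mg3Si4O10(OH)2) = 379.259 g/mol; M(SiO2) = 60.083 g/mol.
Moles SiO2 per formula unit = 4 Si ÷ 1 = 4.0000.
SiO2 fraction = (4.0000 × 60.083) / 379.259 = 240.332/379.259 = 0.6337.

63.37 wt%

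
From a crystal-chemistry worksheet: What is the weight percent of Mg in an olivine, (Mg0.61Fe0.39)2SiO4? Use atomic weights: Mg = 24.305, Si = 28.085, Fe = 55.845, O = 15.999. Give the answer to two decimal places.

17.94 mass %

M((Mg0.61Fe0.39)2SiO4) = 165.292 g/mol.
Mg contributes 1.22 × 24.305 = 29.652 g per mole.
29.652/165.292 = 0.1794 → 17.94%.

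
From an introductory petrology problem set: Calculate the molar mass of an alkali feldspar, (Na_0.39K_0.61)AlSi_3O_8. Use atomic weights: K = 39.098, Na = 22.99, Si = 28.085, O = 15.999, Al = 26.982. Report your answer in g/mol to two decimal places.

M = 0.39·22.99 + 0.61·39.098 + 1·26.982 + 3·28.085 + 8·15.999

272.04 g/mol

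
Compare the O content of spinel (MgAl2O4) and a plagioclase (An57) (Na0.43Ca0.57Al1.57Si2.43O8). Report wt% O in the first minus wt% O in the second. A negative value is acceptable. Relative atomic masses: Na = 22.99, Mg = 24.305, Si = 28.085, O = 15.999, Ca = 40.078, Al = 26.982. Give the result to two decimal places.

M(MgAl2O4) = 142.265 g/mol, so wt% O = 63.996/142.265 × 100 = 44.98%.
M(Na0.43Ca0.57Al1.57Si2.43O8) = 271.330 g/mol, so wt% O = 127.992/271.330 × 100 = 47.17%.
44.98 − 47.17 = -2.19 pp.

-2.19 percentage points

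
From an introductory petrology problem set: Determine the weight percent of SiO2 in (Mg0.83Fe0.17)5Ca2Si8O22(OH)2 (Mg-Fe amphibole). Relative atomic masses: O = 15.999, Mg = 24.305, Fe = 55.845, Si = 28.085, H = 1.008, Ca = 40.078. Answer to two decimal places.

Molar mass of (Mg0.83Fe0.17)5Ca2Si8O22(OH)2 = 4.15×24.305 + 0.85×55.845 + 2×40.078 + 8×28.085 + 24×15.999 + 2×1.008 = 839.162 g/mol.
Each formula unit contains 8 Si, equivalent to 8/1 = 8.0000 mol SiO2.
M(SiO2) = 1×28.085 + 2×15.999 = 60.083 g/mol.
Mass of SiO2 per formula unit = 8.0000 × 60.083 = 480.664 g.
SiO2 wt% = 480.664 / 839.162 × 100 = 57.28%.

57.28 wt%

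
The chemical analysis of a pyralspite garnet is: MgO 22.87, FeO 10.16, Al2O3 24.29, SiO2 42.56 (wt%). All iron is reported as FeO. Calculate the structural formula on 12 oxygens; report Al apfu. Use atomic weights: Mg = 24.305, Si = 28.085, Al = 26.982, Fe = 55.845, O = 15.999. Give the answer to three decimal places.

MgO (M=40.304): mol = 0.56744; Mg = 0.56744, O = 0.56744.
FeO (M=71.844): mol = 0.14142; Fe = 0.14142, O = 0.14142.
Al2O3 (M=101.961): mol = 0.23823; Al = 0.47646, O = 0.71469.
SiO2 (M=60.083): mol = 0.70835; Si = 0.70835, O = 1.41670.
ΣO = 2.84025; factor = 12/ΣO = 4.22498.
Al apfu = 0.47646 × 4.22498 = 2.013.

2.013 Al apfu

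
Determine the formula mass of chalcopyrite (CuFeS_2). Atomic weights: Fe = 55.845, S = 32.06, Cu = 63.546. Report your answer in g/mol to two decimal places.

Cu: 1 × 63.546 = 63.5460
Fe: 1 × 55.845 = 55.8450
S: 2 × 32.06 = 64.1200
Summing the contributions gives the formula mass.

183.51 g/mol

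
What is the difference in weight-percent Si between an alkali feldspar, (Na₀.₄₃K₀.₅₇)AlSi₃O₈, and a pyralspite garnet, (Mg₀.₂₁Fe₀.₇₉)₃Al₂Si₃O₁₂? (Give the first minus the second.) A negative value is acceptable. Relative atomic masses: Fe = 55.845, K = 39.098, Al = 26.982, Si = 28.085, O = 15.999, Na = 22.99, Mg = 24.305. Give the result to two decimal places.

13.41 percentage points

Si in (Na₀.₄₃K₀.₅₇)AlSi₃O₈: molar mass 271.401 g/mol; 3×28.085 = 84.255 g → 31.04 wt%.
Si in (Mg₀.₂₁Fe₀.₇₉)₃Al₂Si₃O₁₂: molar mass 477.872 g/mol; 3×28.085 = 84.255 g → 17.63 wt%.
Difference = 31.04 − 17.63 = 13.41 percentage points.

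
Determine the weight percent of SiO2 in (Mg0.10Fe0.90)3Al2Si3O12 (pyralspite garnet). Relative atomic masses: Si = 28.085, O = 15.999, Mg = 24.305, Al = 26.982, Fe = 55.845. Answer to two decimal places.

36.92 wt%

Formula mass = 488.280 g/mol.
3 Si → 3.0000 mol SiO2 per formula unit; M(SiO2) = 60.083, so SiO2 mass = 180.249 g.
180.249/488.280 × 100 = 36.92 wt%.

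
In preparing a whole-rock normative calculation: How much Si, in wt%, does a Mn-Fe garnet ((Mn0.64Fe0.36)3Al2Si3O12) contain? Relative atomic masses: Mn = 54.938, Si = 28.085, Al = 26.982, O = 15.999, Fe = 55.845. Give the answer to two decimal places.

16.99 wt%

M((Mn0.64Fe0.36)3Al2Si3O12) = 496.001 g/mol.
Si contributes 3 × 28.085 = 84.255 g per mole.
84.255/496.001 = 0.1699 → 16.99%.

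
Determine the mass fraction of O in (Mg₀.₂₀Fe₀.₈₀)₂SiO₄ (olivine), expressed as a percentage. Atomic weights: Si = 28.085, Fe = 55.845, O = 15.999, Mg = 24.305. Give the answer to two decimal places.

33.48 wt%

Formula mass = 0.40×24.305 + 1.60×55.845 + 1×28.085 + 4×15.999 = 191.155 g/mol, of which 63.996 g is O.
So O makes up 63.996/191.155 = 0.3348 of the mass, i.e. 33.48%.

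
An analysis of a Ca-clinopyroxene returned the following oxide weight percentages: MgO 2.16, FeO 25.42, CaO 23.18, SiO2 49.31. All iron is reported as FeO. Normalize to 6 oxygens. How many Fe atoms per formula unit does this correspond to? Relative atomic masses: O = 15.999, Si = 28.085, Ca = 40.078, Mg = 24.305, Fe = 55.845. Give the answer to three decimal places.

MgO: 2.16/40.304 = 0.05359 mol → 0.05359 mol Mg, 0.05359 mol O.
FeO: 25.42/71.844 = 0.35382 mol → 0.35382 mol Fe, 0.35382 mol O.
CaO: 23.18/56.077 = 0.41336 mol → 0.41336 mol Ca, 0.41336 mol O.
SiO2: 49.31/60.083 = 0.82070 mol → 0.82070 mol Si, 1.64140 mol O.
Total oxygen = 2.46217 mol. Normalization factor = 6/2.46217 = 2.43687.
Fe per 6 O = 0.35382 × 2.43687 = 0.862.

0.862 Fe apfu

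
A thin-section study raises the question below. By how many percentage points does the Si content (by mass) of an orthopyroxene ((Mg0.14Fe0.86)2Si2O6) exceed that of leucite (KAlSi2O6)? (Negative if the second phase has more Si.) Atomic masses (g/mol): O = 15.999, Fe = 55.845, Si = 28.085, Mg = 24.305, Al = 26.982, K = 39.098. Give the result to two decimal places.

First mineral: 56.170 g Si in 255.023 g formula = 22.03 wt% Si.
Second mineral: 56.170 g Si in 218.244 g formula = 25.74 wt% Si.
22.03% − 25.74% gives a difference of -3.71 percentage points.

-3.71 percentage points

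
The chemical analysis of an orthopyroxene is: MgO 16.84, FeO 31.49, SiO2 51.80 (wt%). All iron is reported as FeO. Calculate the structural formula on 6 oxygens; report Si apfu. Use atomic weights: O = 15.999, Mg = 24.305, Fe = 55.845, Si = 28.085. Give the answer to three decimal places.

2.005 Si apfu

MgO: 16.84/40.304 = 0.41782 mol → 0.41782 mol Mg, 0.41782 mol O.
FeO: 31.49/71.844 = 0.43831 mol → 0.43831 mol Fe, 0.43831 mol O.
SiO2: 51.80/60.083 = 0.86214 mol → 0.86214 mol Si, 1.72428 mol O.
Total oxygen = 2.58041 mol. Normalization factor = 6/2.58041 = 2.32521.
Si per 6 O = 0.86214 × 2.32521 = 2.005.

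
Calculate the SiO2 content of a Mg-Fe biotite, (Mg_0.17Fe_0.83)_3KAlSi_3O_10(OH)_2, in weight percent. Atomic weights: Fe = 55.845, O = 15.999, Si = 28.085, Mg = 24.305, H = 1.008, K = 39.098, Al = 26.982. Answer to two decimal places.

36.36 wt%

Formula mass = 495.789 g/mol.
3 Si → 3.0000 mol SiO2 per formula unit; M(SiO2) = 60.083, so SiO2 mass = 180.249 g.
180.249/495.789 × 100 = 36.36 wt%.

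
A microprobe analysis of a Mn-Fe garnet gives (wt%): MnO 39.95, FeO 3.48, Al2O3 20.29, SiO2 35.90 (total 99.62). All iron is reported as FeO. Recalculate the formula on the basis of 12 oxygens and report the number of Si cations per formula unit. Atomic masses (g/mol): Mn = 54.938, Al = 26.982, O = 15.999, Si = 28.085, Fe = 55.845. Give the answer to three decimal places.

2.983 Si apfu

39.95 wt% MnO ÷ 70.937 g/mol = 0.56318 mol, giving 0.56318 Mn and 0.56318 O.
3.48 wt% FeO ÷ 71.844 g/mol = 0.04844 mol, giving 0.04844 Fe and 0.04844 O.
20.29 wt% Al2O3 ÷ 101.961 g/mol = 0.19900 mol, giving 0.39800 Al and 0.59700 O.
35.90 wt% SiO2 ÷ 60.083 g/mol = 0.59751 mol, giving 0.59751 Si and 1.19502 O.
Oxygen sums to 2.40364; scaling by 12/2.40364 = 4.99243 puts the formula on 12 O.
Si: 0.59751 × 4.99243 = 2.983 atoms per formula unit.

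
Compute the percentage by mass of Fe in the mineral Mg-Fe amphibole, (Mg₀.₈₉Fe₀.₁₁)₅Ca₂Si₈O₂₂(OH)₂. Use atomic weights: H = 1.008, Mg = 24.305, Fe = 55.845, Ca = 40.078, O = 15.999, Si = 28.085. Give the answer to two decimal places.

3.70 wt%

Formula mass = 4.45·24.305 + 0.55·55.845 + 2·40.078 + 8·28.085 + 24·15.999 + 2·1.008 = 829.700 g/mol, of which 30.715 g is Fe.
So Fe makes up 30.715/829.700 = 0.0370 of the mass, i.e. 3.70%.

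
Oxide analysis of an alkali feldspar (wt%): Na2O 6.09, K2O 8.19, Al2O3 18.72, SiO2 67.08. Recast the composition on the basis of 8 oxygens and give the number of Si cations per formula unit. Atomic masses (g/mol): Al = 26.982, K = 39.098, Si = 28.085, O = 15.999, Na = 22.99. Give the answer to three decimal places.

3.008 Si apfu

Na2O: 6.09/61.979 = 0.09826 mol → 0.19652 mol Na, 0.09826 mol O.
K2O: 8.19/94.195 = 0.08695 mol → 0.17390 mol K, 0.08695 mol O.
Al2O3: 18.72/101.961 = 0.18360 mol → 0.36720 mol Al, 0.55080 mol O.
SiO2: 67.08/60.083 = 1.11646 mol → 1.11646 mol Si, 2.23292 mol O.
Total oxygen = 2.96893 mol. Normalization factor = 8/2.96893 = 2.69457.
Si per 8 O = 1.11646 × 2.69457 = 3.008.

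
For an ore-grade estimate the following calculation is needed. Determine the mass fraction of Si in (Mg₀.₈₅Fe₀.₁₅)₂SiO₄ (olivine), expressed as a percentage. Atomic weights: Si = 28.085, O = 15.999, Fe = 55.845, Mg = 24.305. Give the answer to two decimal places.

M((Mg₀.₈₅Fe₀.₁₅)₂SiO₄) = 150.153 g/mol.
Si contributes 1 × 28.085 = 28.085 g per mole.
28.085/150.153 = 0.1870 → 18.70%.

18.70 wt%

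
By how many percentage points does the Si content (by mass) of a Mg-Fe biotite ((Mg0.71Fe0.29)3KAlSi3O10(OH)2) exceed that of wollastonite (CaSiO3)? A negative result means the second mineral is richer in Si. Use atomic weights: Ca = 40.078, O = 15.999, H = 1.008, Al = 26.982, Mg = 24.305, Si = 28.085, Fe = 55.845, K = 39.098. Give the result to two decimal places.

Si in (Mg0.71Fe0.29)3KAlSi3O10(OH)2: molar mass 444.694 g/mol; 3×28.085 = 84.255 g → 18.95 wt%.
Si in CaSiO3: molar mass 116.160 g/mol; 1×28.085 = 28.085 g → 24.18 wt%.
Difference = 18.95 − 24.18 = -5.23 percentage points.

-5.23 percentage points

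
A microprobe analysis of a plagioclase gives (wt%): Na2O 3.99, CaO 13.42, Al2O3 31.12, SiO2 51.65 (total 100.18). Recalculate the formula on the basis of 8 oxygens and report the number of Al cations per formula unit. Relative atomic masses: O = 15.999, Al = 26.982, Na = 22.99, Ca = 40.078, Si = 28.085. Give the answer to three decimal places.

1.662 Al apfu

3.99 wt% Na2O ÷ 61.979 g/mol = 0.06438 mol, giving 0.12876 Na and 0.06438 O.
13.42 wt% CaO ÷ 56.077 g/mol = 0.23931 mol, giving 0.23931 Ca and 0.23931 O.
31.12 wt% Al2O3 ÷ 101.961 g/mol = 0.30521 mol, giving 0.61042 Al and 0.91563 O.
51.65 wt% SiO2 ÷ 60.083 g/mol = 0.85964 mol, giving 0.85964 Si and 1.71928 O.
Oxygen sums to 2.93860; scaling by 8/2.93860 = 2.72238 puts the formula on 8 O.
Al: 0.61042 × 2.72238 = 1.662 atoms per formula unit.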